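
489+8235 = 8724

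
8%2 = 0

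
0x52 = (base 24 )3a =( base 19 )46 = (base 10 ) 82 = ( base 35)2c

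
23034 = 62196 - 39162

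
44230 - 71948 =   -  27718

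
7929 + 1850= 9779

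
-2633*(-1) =2633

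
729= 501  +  228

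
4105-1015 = 3090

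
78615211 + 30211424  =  108826635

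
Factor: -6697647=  - 3^4 * 11^1*7517^1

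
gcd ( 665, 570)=95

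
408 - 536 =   -  128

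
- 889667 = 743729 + - 1633396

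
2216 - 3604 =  - 1388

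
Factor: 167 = 167^1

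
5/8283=5/8283  =  0.00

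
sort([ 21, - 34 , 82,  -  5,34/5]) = [ - 34, - 5, 34/5, 21, 82 ] 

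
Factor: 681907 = 31^1*21997^1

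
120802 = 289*418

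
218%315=218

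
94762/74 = 1280 + 21/37 = 1280.57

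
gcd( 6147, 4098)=2049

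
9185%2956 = 317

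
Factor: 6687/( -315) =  - 743/35 = -5^ ( - 1)*7^( -1)*743^1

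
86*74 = 6364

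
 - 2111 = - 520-1591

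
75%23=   6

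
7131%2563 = 2005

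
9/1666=9/1666 = 0.01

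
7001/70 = 100 + 1/70= 100.01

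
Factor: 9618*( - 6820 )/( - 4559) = 2^3*3^1 * 5^1 * 7^1*11^1 * 31^1 * 47^( - 1 )*97^( - 1) * 229^1 = 65594760/4559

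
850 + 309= 1159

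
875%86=15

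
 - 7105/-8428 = 145/172 = 0.84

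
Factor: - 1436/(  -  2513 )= 4/7 = 2^2*7^(-1)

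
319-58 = 261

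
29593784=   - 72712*(-407)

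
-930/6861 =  - 310/2287 =-0.14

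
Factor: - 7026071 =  - 13^1*43^1*12569^1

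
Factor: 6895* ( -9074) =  - 2^1*5^1*7^1*13^1 *197^1*349^1 = -62565230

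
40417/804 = 40417/804 = 50.27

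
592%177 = 61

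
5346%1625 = 471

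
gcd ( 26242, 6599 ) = 1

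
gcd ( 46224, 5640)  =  24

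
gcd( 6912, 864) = 864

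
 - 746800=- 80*9335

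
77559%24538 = 3945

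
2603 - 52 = 2551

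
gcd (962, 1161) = 1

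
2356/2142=1178/1071  =  1.10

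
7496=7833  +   - 337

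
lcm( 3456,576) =3456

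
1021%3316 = 1021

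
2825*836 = 2361700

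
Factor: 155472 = 2^4*3^1*41^1*79^1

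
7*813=5691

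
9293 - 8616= 677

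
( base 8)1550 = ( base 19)27H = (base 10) 872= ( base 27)158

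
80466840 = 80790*996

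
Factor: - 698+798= 2^2 * 5^2 =100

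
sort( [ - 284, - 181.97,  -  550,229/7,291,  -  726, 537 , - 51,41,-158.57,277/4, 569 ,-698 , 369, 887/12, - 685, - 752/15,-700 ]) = [-726, - 700, - 698,- 685, - 550,-284, - 181.97, - 158.57 , - 51, - 752/15,229/7,  41,277/4,887/12,291,369 , 537, 569] 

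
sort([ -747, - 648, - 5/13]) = [ - 747, - 648, - 5/13] 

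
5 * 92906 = 464530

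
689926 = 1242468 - 552542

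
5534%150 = 134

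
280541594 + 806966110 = 1087507704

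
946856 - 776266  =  170590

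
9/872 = 9/872= 0.01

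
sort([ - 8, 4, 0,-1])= [- 8, - 1,0, 4 ]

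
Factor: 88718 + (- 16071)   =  72647^1  =  72647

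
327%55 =52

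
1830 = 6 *305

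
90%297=90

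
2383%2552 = 2383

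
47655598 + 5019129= 52674727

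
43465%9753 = 4453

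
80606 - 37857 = 42749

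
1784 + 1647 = 3431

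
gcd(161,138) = 23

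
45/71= 45/71 = 0.63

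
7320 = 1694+5626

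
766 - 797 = -31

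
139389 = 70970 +68419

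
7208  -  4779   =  2429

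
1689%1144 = 545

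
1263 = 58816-57553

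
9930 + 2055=11985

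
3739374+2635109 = 6374483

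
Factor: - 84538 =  - 2^1*43^1*983^1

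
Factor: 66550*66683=4437753650 = 2^1*5^2 * 11^3 * 66683^1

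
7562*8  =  60496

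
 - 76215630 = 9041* ( - 8430)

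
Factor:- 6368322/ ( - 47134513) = 2^1*3^1  *  191^1*683^(- 1 )*5557^1*69011^( -1 )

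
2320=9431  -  7111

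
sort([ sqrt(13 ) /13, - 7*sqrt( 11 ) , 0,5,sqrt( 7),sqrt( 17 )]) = [ - 7  *  sqrt( 11 ) , 0,sqrt(13) /13,sqrt(7),sqrt( 17), 5]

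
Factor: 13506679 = 53^1 * 73^1 * 3491^1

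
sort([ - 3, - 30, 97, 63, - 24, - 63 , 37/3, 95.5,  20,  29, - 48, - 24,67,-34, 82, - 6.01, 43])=[ - 63, - 48,  -  34, - 30, - 24, - 24,- 6.01, - 3 , 37/3 , 20,29, 43, 63, 67,82, 95.5,97]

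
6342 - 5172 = 1170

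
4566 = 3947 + 619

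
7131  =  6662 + 469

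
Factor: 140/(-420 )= - 1/3 = - 3^(-1)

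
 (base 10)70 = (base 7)130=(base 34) 22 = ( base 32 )26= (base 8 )106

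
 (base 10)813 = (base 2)1100101101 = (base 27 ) 133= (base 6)3433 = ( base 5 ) 11223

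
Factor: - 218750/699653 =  - 2^1*5^6 * 7^1*43^(  -  1)* 53^( - 1 )*307^( - 1)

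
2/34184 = 1/17092 = 0.00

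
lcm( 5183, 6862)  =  487202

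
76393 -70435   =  5958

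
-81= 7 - 88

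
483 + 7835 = 8318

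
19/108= 19/108 = 0.18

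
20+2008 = 2028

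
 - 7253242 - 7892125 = -15145367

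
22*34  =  748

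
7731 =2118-  -  5613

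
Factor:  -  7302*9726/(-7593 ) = 23673084/2531= 2^2*3^1*1217^1*1621^1*2531^( - 1)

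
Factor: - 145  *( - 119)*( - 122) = - 2^1*5^1*7^1*17^1* 29^1*61^1 =- 2105110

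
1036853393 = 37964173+998889220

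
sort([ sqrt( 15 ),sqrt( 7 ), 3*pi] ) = [ sqrt(7),sqrt ( 15 ), 3 * pi ] 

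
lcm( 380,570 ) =1140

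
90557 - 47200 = 43357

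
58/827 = 58/827= 0.07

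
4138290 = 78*53055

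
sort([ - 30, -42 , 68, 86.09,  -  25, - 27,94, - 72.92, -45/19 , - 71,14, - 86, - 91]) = [  -  91, - 86, - 72.92 , - 71, - 42, - 30, - 27, - 25, - 45/19, 14, 68,86.09,94 ]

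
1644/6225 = 548/2075 = 0.26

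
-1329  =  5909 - 7238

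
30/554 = 15/277 = 0.05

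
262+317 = 579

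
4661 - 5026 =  - 365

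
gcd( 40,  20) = 20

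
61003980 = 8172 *7465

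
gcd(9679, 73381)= 1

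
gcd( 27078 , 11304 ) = 6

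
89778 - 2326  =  87452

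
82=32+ 50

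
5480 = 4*1370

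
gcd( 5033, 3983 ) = 7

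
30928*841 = 26010448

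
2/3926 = 1/1963= 0.00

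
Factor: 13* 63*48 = 39312 = 2^4*3^3 *7^1 *13^1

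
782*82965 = 64878630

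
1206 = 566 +640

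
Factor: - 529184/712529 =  - 2^5*23^1*991^ ( - 1 ) = - 736/991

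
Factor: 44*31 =2^2*11^1*31^1 = 1364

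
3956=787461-783505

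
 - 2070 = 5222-7292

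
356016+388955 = 744971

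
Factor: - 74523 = - 3^1*24841^1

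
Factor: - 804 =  - 2^2*3^1 * 67^1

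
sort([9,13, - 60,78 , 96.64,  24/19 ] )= [-60, 24/19,9, 13,78, 96.64]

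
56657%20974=14709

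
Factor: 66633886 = 2^1*11^1*3028813^1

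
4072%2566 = 1506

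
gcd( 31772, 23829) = 7943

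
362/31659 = 362/31659 = 0.01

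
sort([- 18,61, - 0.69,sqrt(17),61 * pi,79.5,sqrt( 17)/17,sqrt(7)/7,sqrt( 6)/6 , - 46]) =[ - 46, - 18,-0.69,sqrt(17)/17,sqrt(7)/7,sqrt(6 )/6,sqrt (17),61 , 79.5, 61*pi]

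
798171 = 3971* 201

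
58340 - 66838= - 8498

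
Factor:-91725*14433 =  - 1323866925 = - 3^2*5^2*17^1* 283^1*1223^1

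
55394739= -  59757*( - 927)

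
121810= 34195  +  87615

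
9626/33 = 9626/33 = 291.70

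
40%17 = 6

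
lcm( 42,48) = 336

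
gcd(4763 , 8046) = 1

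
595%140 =35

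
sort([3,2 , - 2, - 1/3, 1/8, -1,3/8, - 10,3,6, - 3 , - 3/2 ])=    [ - 10,-3,  -  2, - 3/2,-1 ,  -  1/3,1/8,3/8 , 2,3,3, 6 ]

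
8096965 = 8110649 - 13684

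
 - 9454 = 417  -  9871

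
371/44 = 371/44 =8.43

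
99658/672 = 148 + 101/336  =  148.30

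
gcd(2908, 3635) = 727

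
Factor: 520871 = 13^1*103^1*389^1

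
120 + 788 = 908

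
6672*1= 6672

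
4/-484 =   -  1  +  120/121 = - 0.01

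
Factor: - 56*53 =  - 2968 = - 2^3*7^1 * 53^1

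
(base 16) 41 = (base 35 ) 1u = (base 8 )101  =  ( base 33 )1W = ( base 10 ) 65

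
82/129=82/129 = 0.64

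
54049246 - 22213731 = 31835515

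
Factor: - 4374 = - 2^1*3^7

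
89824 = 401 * 224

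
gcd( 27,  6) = 3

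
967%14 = 1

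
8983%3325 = 2333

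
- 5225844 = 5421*( - 964) 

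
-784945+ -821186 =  - 1606131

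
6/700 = 3/350 = 0.01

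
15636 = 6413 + 9223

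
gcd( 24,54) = 6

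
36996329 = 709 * 52181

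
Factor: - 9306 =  - 2^1 *3^2*11^1*47^1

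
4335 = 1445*3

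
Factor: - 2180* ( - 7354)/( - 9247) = - 16031720/9247 = - 2^3*5^1 * 7^ ( - 1) * 109^1*1321^( - 1)*3677^1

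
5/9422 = 5/9422 = 0.00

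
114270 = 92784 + 21486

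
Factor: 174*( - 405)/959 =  -70470/959= - 2^1*3^5*5^1*7^( - 1)*  29^1 * 137^( - 1 )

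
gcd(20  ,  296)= 4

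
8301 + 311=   8612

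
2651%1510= 1141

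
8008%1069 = 525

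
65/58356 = 65/58356=0.00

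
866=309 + 557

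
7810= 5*1562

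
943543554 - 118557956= 824985598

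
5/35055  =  1/7011 = 0.00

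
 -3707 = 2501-6208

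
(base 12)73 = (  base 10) 87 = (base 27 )36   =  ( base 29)30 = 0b1010111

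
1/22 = 1/22 = 0.05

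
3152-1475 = 1677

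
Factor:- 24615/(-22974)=2^( - 1)  *3^1*5^1 * 7^ ( - 1) = 15/14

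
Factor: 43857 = 3^2*11^1*443^1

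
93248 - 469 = 92779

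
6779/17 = 398 + 13/17 = 398.76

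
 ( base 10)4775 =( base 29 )5JJ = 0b1001010100111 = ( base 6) 34035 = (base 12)291b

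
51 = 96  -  45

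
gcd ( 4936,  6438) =2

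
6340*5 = 31700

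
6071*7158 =43456218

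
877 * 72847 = 63886819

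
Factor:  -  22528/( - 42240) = 2^3 * 3^(- 1 )*5^( - 1)  =  8/15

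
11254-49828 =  - 38574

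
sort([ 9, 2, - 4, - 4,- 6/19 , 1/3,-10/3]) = [-4,-4,- 10/3, -6/19,1/3, 2,9]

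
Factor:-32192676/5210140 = -8048169/1302535 = - 3^2*5^( - 1)*13^( - 1 )*29^( - 1) * 313^1*691^(-1)*2857^1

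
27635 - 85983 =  - 58348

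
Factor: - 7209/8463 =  - 3^3*7^( -1 )*13^( -1 )*31^ ( - 1 )*89^1 = - 2403/2821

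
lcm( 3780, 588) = 26460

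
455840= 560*814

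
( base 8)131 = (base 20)49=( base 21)45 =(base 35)2j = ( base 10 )89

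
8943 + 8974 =17917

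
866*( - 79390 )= - 68751740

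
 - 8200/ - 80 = 102 +1/2 = 102.50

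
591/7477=591/7477 = 0.08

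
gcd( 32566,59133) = 857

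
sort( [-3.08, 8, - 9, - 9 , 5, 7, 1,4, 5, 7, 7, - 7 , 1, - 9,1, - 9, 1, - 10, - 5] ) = [- 10, - 9  , - 9, - 9,-9,-7  ,-5,-3.08, 1, 1,  1,1, 4, 5,5, 7  ,  7, 7,  8]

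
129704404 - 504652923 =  - 374948519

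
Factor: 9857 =9857^1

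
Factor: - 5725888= - 2^6*7^1 * 12781^1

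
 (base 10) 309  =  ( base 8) 465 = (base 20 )F9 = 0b100110101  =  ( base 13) 1AA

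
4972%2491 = 2481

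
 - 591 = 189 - 780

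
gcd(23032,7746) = 2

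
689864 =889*776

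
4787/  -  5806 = - 1 + 1019/5806 = -0.82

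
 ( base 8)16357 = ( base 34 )6DT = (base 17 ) 18ac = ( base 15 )22DC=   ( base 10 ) 7407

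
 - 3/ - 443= 3/443=0.01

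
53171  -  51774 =1397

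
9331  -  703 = 8628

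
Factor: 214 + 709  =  923 = 13^1*71^1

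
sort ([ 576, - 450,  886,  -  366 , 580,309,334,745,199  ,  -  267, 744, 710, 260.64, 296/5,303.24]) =[-450,- 366, - 267,  296/5,199,  260.64,303.24,309,334,  576,580,710,744,745 , 886]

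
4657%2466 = 2191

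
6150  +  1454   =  7604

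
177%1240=177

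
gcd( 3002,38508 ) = 2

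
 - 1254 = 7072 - 8326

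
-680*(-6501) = 4420680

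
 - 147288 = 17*( - 8664 )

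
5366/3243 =5366/3243 = 1.65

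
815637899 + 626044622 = 1441682521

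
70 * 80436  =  5630520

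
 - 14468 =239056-253524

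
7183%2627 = 1929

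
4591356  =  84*54659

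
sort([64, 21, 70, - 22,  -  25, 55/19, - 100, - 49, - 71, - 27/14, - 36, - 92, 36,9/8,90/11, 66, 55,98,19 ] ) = [ - 100,- 92, - 71, - 49, - 36, - 25 , -22, - 27/14, 9/8,55/19, 90/11, 19, 21, 36, 55, 64, 66,70 , 98] 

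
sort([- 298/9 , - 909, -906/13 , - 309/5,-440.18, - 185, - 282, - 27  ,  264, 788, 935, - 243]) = [ - 909 , - 440.18, - 282, - 243, - 185,- 906/13, - 309/5, - 298/9 , - 27,264, 788, 935]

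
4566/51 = 89 + 9/17 = 89.53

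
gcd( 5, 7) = 1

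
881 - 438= 443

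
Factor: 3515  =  5^1 * 19^1*37^1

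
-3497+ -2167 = - 5664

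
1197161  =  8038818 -6841657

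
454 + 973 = 1427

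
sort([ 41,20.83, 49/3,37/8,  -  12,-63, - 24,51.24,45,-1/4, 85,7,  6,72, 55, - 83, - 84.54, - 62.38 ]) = [- 84.54, - 83, - 63,-62.38, - 24,-12,  -  1/4,37/8,6,7,49/3, 20.83, 41,45,51.24 , 55,72,85] 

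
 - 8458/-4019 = 8458/4019= 2.10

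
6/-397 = -6/397 = - 0.02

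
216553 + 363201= 579754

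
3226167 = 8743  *369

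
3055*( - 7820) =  - 23890100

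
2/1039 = 2/1039 = 0.00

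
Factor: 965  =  5^1*193^1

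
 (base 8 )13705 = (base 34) 58X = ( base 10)6085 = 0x17c5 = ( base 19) gg5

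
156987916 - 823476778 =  - 666488862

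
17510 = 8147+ 9363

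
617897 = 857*721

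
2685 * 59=158415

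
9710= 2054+7656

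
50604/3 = 16868 = 16868.00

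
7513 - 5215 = 2298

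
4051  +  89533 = 93584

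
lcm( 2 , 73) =146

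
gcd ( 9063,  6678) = 477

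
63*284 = 17892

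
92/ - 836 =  - 1 + 186/209 = - 0.11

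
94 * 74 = 6956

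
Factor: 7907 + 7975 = 2^1*3^1 * 2647^1=15882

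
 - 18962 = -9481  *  2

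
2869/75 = 38 + 19/75 = 38.25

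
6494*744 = 4831536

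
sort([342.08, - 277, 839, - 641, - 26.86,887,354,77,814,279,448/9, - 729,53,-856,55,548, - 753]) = [-856, - 753,- 729, - 641,- 277, - 26.86,448/9,  53,55  ,  77,279,342.08,354 , 548, 814, 839,887]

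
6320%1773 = 1001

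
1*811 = 811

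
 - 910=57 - 967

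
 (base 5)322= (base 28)33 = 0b1010111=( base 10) 87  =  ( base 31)2P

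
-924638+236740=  - 687898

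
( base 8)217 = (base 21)6H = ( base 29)4r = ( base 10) 143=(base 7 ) 263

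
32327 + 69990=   102317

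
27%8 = 3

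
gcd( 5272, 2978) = 2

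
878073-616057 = 262016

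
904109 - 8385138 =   -  7481029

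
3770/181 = 3770/181 = 20.83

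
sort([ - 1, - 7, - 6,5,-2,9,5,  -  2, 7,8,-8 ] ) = [ - 8,-7, - 6, -2,-2,-1,5, 5,7,8, 9 ] 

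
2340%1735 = 605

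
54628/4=13657 = 13657.00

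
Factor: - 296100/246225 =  - 564/469  =  -2^2* 3^1 *7^(-1)*47^1*67^( - 1) 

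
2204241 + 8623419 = 10827660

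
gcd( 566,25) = 1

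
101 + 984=1085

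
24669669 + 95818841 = 120488510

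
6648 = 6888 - 240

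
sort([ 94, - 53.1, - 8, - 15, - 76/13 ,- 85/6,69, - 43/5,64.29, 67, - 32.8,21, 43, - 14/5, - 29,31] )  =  [ - 53.1, - 32.8, - 29, - 15, - 85/6, - 43/5, - 8, - 76/13, - 14/5,21,  31,  43, 64.29, 67, 69, 94]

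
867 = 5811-4944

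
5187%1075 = 887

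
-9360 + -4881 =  - 14241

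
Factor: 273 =3^1*7^1*13^1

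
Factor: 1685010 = 2^1 * 3^1 * 5^1*56167^1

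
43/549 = 43/549=0.08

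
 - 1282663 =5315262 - 6597925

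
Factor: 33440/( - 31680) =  - 19/18 = - 2^ ( -1)*3^(- 2)*19^1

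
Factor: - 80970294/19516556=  - 2^(-1)*3^1*677^( - 1 )*7207^ (-1 )*13495049^1 = - 40485147/9758278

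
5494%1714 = 352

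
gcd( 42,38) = 2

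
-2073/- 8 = 259 + 1/8 = 259.12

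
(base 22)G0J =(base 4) 1321103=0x1e53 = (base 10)7763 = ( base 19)129b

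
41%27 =14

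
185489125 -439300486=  - 253811361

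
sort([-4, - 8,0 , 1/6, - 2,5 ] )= [-8, - 4, - 2,0, 1/6,5 ] 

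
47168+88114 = 135282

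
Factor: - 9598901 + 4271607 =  - 2^1 * 7^1*41^1 * 9281^1 = - 5327294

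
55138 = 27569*2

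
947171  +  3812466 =4759637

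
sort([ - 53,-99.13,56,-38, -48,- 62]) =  [-99.13, - 62, - 53,  -  48, - 38, 56]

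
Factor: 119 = 7^1*17^1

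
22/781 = 2/71= 0.03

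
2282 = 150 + 2132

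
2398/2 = 1199 = 1199.00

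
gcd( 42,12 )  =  6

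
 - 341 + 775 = 434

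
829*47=38963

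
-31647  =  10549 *( - 3 ) 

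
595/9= 595/9 = 66.11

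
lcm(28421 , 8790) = 852630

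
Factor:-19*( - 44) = 836 = 2^2*11^1*19^1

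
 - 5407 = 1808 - 7215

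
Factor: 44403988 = 2^2*19^1*29^1*20147^1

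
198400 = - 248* ( - 800 )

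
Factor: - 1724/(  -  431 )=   4= 2^2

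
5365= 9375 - 4010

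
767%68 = 19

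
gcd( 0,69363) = 69363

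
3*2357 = 7071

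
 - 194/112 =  -2 + 15/56 = - 1.73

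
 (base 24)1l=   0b101101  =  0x2d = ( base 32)1d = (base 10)45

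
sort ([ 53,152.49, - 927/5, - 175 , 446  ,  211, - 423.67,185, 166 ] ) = [ - 423.67,  -  927/5, - 175 , 53, 152.49, 166,  185, 211 , 446]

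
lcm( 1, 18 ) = 18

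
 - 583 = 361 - 944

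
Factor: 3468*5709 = 2^2 * 3^2*11^1*17^2*173^1 = 19798812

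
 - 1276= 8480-9756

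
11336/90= 5668/45=125.96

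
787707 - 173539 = 614168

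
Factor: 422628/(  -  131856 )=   -  2^(-2 )*67^(-1)*859^1  =  -  859/268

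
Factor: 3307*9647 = 31902629 = 11^1 * 877^1*3307^1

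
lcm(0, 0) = 0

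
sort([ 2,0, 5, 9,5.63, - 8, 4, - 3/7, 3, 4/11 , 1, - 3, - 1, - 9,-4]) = [-9 , - 8, -4, - 3, - 1, - 3/7,0,  4/11,1, 2, 3 , 4, 5, 5.63, 9]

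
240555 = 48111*5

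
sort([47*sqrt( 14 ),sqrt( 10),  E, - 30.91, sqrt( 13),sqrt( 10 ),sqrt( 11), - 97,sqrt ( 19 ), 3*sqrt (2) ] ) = [ - 97, - 30.91,E,  sqrt(10),  sqrt( 10), sqrt( 11 ),sqrt(13),3*sqrt ( 2 )  ,  sqrt (19 ), 47*sqrt (14 ) ]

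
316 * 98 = 30968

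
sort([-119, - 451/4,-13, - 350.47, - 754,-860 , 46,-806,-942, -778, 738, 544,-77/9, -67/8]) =[ - 942,-860,  -  806, - 778, - 754  , - 350.47, - 119,-451/4,-13 , - 77/9 ,-67/8, 46, 544, 738 ] 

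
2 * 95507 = 191014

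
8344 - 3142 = 5202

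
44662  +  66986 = 111648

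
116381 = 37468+78913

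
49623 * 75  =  3721725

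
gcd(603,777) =3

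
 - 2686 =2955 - 5641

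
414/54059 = 414/54059 = 0.01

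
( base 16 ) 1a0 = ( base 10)416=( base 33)ck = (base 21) jh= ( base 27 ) FB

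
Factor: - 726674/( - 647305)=2^1*5^(-1)*13^1 * 19^1*1471^1*129461^(  -  1)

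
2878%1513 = 1365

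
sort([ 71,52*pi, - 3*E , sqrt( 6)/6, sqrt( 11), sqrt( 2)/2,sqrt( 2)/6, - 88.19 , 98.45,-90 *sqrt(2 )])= [ - 90* sqrt( 2 ),-88.19, - 3 * E,  sqrt( 2 )/6, sqrt( 6 )/6,sqrt (2 )/2 , sqrt( 11),71,98.45 , 52 * pi ] 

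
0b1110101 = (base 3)11100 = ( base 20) 5H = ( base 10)117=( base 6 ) 313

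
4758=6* 793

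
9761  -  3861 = 5900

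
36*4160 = 149760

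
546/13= 42=42.00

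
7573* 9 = 68157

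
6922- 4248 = 2674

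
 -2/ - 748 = 1/374 =0.00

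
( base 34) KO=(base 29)o8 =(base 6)3132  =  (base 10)704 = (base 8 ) 1300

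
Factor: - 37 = -37^1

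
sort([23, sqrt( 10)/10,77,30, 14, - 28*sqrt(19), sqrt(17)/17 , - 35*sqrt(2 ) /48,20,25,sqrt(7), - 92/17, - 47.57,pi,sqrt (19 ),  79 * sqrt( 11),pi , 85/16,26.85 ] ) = [-28* sqrt( 19 ),-47.57, - 92/17, - 35 *sqrt( 2) /48,sqrt ( 17 ) /17, sqrt(10) /10, sqrt ( 7), pi, pi , sqrt(19),85/16, 14, 20,23, 25,26.85,30,77, 79 * sqrt( 11 )]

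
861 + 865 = 1726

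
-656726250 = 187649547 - 844375797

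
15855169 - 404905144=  - 389049975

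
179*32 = 5728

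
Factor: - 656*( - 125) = 82000 = 2^4*5^3 *41^1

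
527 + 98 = 625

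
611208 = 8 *76401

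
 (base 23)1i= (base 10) 41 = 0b101001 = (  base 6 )105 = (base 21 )1k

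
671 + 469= 1140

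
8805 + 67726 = 76531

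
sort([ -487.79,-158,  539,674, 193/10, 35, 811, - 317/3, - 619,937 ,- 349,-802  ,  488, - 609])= [ - 802  , - 619,-609,-487.79,  -  349,  -  158, - 317/3, 193/10,35, 488,539,674,811,  937 ]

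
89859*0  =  0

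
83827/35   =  83827/35  =  2395.06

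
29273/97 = 301 + 76/97 = 301.78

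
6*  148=888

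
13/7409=13/7409 = 0.00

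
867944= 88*9863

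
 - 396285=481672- 877957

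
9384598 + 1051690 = 10436288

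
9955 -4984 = 4971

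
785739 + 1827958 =2613697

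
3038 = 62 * 49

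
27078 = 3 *9026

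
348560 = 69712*5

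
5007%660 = 387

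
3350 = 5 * 670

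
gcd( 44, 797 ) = 1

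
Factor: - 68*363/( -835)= 24684/835=2^2*3^1 *5^( - 1)*11^2*17^1*167^( -1)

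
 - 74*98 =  - 7252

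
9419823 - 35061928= -25642105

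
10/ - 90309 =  - 1+90299/90309  =  -0.00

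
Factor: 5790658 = 2^1*2895329^1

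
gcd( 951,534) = 3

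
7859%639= 191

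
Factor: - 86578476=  - 2^2*3^1*7214873^1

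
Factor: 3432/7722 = 2^2*3^( - 2 ) = 4/9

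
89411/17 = 89411/17  =  5259.47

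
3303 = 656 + 2647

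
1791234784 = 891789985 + 899444799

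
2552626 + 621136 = 3173762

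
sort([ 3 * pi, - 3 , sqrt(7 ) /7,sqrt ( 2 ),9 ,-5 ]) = [ - 5, - 3,sqrt( 7) /7,sqrt( 2),  9,3 * pi ] 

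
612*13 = 7956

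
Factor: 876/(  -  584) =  - 2^ ( - 1)*3^1=- 3/2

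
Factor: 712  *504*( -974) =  - 349517952 =- 2^7*3^2*7^1*89^1*487^1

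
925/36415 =185/7283 = 0.03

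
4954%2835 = 2119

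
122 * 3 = 366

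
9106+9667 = 18773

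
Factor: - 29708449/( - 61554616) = 2^( - 3)*7694327^( -1 )*29708449^1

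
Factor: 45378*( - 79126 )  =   - 3590579628 = -2^2*3^2*2521^1*39563^1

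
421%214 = 207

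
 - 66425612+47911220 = - 18514392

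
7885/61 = 7885/61=129.26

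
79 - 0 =79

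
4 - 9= - 5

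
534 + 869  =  1403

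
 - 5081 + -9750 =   -  14831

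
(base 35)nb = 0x330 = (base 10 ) 816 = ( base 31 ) qa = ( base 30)R6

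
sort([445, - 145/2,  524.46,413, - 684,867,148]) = [ - 684, - 145/2,148, 413,  445,  524.46,867 ]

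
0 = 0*425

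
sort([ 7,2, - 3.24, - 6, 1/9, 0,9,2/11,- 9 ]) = [ - 9  ,-6, - 3.24,0, 1/9 , 2/11,2, 7, 9 ]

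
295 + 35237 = 35532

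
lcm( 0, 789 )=0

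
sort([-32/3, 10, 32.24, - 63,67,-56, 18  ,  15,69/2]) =[ - 63, - 56, - 32/3, 10 , 15,18,32.24,69/2, 67 ]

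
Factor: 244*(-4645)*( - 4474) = 5070742120 = 2^3*5^1*61^1*929^1*2237^1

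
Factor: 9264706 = 2^1*11^1*421123^1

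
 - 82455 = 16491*( - 5)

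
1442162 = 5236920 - 3794758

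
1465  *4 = 5860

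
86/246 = 43/123 = 0.35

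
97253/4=24313+ 1/4= 24313.25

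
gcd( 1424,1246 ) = 178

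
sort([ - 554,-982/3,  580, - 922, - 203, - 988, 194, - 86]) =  [ - 988, - 922,-554, - 982/3, - 203, - 86,194,580 ] 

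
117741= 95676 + 22065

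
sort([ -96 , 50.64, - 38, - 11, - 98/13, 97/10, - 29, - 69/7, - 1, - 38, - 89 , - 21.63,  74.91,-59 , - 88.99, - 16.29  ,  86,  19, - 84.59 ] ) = [ - 96,  -  89, - 88.99,-84.59, - 59, - 38, - 38, - 29, - 21.63, - 16.29, - 11, - 69/7, - 98/13, - 1,97/10,  19, 50.64, 74.91,86 ] 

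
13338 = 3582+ 9756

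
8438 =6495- - 1943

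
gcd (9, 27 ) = 9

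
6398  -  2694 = 3704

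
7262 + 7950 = 15212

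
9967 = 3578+6389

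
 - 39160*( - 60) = 2349600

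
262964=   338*778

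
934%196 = 150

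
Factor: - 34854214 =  - 2^1*17427107^1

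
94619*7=662333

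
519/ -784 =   -  1 + 265/784 = - 0.66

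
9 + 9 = 18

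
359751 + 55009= 414760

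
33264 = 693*48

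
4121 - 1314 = 2807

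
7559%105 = 104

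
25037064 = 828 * 30238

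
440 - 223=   217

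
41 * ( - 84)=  - 3444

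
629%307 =15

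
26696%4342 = 644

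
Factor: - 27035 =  - 5^1*5407^1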